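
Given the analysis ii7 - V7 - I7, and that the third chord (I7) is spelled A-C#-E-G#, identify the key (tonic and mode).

A major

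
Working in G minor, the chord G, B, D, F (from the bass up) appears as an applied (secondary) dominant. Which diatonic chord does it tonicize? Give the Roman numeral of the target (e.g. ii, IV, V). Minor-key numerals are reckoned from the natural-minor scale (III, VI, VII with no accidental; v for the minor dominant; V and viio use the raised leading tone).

iv

The chord is a dominant seventh chord on G.
A dominant resolves down a perfect fifth: G → C. In G minor, C is scale degree 4, i.e. iv.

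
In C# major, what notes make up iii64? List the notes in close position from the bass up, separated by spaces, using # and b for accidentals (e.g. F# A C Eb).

In C# major, the third degree is E#, and the diatonic chord built there is a minor triad.
That chord is spelled E#-G#-B#.
The figured bass 64 indicates second inversion, placing the fifth (B#) in the bass: B#-E#-G#.

B# E# G#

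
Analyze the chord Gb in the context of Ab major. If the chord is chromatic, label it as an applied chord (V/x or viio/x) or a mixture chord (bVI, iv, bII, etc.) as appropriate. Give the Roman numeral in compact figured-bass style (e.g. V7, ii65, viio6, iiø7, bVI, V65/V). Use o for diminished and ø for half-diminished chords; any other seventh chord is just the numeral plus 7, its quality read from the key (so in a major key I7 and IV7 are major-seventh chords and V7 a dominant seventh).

bVII

The pitches Gb-Bb-Db form a major triad rooted on Gb.
Gb is the lowered seventh degree of Ab major (diatonic 7 would be G). This is a major triad on the lowered seventh degree (the subtonic), borrowed from the parallel minor.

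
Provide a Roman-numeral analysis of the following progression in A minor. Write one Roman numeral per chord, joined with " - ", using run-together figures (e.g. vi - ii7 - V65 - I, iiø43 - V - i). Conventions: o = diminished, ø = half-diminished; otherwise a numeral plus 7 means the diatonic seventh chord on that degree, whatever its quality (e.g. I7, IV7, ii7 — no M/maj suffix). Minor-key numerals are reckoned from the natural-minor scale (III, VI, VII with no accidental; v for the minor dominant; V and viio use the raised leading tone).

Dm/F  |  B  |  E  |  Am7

iv6 - V/V - V - i7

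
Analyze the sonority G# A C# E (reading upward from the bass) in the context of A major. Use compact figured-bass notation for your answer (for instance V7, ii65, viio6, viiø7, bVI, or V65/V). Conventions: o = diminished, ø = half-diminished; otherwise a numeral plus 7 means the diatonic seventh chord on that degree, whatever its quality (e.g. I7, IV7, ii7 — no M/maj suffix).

The pitches A-C#-E-G# form a major seventh chord rooted on A.
A is scale degree 1 in A major, and a major seventh chord on that degree is written I7.
With G# in the bass the chord is in third inversion, so the figured bass is 42.

I42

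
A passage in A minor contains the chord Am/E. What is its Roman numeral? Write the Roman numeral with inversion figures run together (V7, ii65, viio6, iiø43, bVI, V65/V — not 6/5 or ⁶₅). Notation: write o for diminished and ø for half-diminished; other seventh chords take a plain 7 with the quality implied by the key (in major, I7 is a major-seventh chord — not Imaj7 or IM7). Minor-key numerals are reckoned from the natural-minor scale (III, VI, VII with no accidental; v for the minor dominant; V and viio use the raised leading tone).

i64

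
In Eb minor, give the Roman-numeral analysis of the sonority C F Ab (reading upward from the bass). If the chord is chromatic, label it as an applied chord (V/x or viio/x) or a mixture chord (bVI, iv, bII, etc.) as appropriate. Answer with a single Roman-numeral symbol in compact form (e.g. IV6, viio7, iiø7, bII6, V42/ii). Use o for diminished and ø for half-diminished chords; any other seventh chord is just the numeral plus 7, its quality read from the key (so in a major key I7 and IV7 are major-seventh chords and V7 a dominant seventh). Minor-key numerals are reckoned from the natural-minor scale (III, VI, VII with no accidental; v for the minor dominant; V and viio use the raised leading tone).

ii64

The pitches F-Ab-C form a minor triad rooted on F.
F is the second degree of Eb minor. This is the minor supertonic, borrowed from the parallel major (the Dorian ii).
With C in the bass the chord is in second inversion, so the figured bass is 64.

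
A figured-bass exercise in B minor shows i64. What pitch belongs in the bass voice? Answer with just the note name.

F#

i in B minor has root B; the chord is B-D-F#.
The figure 64 means second inversion — the fifth is in the bass.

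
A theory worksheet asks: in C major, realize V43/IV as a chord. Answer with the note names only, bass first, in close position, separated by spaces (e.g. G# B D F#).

V43/IV is a secondary dominant — the dominant seventh of IV. IV in C major is F, so the applied chord's root is C, a perfect fifth above.
Building a dominant seventh chord on C gives C-E-G-Bb.
The figured bass 43 indicates second inversion, placing the fifth (G) in the bass: G-Bb-C-E.

G Bb C E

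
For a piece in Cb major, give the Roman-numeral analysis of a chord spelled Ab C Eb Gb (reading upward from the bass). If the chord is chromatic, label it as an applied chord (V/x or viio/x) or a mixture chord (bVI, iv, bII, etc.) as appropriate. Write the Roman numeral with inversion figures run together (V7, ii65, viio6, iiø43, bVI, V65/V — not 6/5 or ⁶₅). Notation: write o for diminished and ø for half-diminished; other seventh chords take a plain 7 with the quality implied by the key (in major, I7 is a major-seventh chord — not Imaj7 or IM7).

V7/ii

Stacked in thirds the chord is Ab-C-Eb-Gb: a dominant seventh chord on Ab.
Ab is not a diatonic chord root with this quality in Cb major, but it lies a perfect fifth above Db (ii), so the chord functions as an applied dominant of ii.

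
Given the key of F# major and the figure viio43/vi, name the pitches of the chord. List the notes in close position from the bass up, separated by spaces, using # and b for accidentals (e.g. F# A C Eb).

G# B C## E#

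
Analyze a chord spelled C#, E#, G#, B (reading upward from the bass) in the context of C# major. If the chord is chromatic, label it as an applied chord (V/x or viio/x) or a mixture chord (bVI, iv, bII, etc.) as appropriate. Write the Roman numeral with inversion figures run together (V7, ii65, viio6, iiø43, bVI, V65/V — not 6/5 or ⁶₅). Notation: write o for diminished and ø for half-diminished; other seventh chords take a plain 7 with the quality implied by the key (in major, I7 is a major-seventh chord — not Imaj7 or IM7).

V7/IV

Stacked in thirds the chord is C#-E#-G#-B: a dominant seventh chord on C#.
C# is not a diatonic chord root with this quality in C# major, but it lies a perfect fifth above F# (IV), so the chord functions as an applied dominant of IV.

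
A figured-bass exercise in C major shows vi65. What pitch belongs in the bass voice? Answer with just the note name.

vi in C major has root A; the chord is A-C-E-G.
The figure 65 means first inversion — the third is in the bass.

C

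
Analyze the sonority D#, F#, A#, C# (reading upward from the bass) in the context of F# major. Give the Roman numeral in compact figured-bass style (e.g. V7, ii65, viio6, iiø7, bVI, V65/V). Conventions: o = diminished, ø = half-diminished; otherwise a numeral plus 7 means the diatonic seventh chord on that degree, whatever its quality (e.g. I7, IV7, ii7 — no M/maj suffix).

vi7

Stacked in thirds the chord is D#-F#-A#-C#: a minor seventh chord on D#.
D# is scale degree 6 in F# major, and a minor seventh chord on that degree is written vi7.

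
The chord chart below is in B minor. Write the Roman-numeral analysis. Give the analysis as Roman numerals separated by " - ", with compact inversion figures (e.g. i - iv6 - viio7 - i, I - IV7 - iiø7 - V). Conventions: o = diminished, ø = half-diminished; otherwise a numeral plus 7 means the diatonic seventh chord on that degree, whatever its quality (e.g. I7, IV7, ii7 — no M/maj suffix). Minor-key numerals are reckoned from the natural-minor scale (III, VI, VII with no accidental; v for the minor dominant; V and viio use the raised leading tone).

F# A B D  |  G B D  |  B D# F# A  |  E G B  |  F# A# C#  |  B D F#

i43 - VI - V7/iv - iv - V - i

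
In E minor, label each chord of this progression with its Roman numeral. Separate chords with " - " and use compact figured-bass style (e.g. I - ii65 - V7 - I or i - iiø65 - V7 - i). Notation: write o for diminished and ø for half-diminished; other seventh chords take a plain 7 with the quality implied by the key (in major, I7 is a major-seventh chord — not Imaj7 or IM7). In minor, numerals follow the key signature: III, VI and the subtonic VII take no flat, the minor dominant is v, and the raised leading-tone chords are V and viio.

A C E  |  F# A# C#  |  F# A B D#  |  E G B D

iv - V/V - V43 - i7

A-C-E: minor triad on A = scale degree 4 → iv.
F#-A#-C# is the secondary dominant of V (major triad on F#): V/V.
F#-A-B-D#: dominant seventh chord on B = scale degree 5 → V43.
E-G-B-D has root E, degree 1 in E minor, so i7.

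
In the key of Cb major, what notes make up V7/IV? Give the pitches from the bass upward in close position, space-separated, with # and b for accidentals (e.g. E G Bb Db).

The slash means an applied dominant: we want the dominant of IV. In Cb major, IV is Fb major, and its dominant is built on Cb.
Building a dominant seventh chord on Cb gives Cb-Eb-Gb-Bbb.

Cb Eb Gb Bbb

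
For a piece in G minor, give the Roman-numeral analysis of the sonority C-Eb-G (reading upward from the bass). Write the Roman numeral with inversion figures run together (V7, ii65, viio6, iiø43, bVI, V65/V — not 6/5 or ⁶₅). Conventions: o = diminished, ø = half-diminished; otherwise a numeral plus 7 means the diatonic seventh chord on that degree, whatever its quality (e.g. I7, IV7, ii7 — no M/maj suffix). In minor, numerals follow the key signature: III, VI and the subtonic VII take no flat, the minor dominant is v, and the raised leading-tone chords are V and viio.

iv

Stacked in thirds the chord is C-Eb-G: a minor triad on C.
C is scale degree 4 in G minor, and a minor triad on that degree is written iv.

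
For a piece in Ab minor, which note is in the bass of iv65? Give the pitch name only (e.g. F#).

iv in Ab minor has root Db; the chord is Db-Fb-Ab-Cb.
The figure 65 means first inversion — the third is in the bass.

Fb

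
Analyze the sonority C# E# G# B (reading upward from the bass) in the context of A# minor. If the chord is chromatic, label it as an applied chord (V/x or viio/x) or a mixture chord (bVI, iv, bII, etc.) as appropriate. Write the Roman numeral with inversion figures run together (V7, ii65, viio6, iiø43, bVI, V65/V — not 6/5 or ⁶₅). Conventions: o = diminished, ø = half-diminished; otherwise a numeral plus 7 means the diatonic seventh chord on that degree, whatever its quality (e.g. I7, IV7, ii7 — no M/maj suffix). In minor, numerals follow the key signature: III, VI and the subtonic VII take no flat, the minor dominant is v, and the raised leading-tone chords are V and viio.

The pitches C#-E#-G#-B form a dominant seventh chord rooted on C#.
C# is not a diatonic chord root with this quality in A# minor, but it lies a perfect fifth above F# (VI), so the chord functions as an applied dominant of VI.

V7/VI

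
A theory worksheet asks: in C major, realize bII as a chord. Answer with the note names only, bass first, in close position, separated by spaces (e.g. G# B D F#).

Db F Ab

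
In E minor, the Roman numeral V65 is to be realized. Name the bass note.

V in E minor has root B; the chord is B-D#-F#-A.
The figure 65 means first inversion — the third is in the bass.

D#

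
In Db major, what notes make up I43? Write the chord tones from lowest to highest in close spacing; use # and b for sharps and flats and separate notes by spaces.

Ab C Db F

In Db major, the first degree is Db, and the diatonic chord built there is a major seventh chord.
That chord is spelled Db-F-Ab-C.
The figured bass 43 indicates second inversion, placing the fifth (Ab) in the bass: Ab-C-Db-F.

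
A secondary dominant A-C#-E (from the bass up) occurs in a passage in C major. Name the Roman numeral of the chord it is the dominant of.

ii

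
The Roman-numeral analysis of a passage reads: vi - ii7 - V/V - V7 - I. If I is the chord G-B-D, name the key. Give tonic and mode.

I is given as G-B-D — a major triad with root G.
If G is scale degree 1 and the mode makes that degree carry a major triad, the tonic is G and the mode is major.

G major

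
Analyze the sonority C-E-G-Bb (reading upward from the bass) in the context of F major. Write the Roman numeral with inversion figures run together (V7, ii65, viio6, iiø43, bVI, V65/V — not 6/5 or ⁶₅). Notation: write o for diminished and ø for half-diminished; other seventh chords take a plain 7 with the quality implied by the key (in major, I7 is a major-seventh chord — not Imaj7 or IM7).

The pitches C-E-G-Bb form a dominant seventh chord rooted on C.
In F major, C is the dominant; the diatonic dominant seventh chord there is V7.

V7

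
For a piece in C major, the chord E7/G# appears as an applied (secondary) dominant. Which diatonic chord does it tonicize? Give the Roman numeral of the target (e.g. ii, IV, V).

vi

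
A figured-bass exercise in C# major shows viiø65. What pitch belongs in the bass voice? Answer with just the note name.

viiø in C# major has root B#; the chord is B#-D#-F#-A#.
The figure 65 means first inversion — the third is in the bass.

D#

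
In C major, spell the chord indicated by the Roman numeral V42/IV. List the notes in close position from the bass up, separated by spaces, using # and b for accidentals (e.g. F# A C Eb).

Bb C E G

The slash means an applied dominant: we want the dominant of IV. In C major, IV is F major, and its dominant is built on C.
Building a dominant seventh chord on C gives C-E-G-Bb.
The figured bass 42 indicates third inversion, placing the seventh (Bb) in the bass: Bb-C-E-G.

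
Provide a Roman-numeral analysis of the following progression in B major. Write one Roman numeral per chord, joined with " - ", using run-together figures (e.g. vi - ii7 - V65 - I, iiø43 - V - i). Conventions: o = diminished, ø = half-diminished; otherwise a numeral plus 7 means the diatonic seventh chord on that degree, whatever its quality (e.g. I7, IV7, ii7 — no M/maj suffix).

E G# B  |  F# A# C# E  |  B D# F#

E-G#-B has root E, degree 4 in B major, so IV.
F#-A#-C#-E has root F#, degree 5 in B major, so V7.
B-D#-F#: major triad on B = scale degree 1 → I.

IV - V7 - I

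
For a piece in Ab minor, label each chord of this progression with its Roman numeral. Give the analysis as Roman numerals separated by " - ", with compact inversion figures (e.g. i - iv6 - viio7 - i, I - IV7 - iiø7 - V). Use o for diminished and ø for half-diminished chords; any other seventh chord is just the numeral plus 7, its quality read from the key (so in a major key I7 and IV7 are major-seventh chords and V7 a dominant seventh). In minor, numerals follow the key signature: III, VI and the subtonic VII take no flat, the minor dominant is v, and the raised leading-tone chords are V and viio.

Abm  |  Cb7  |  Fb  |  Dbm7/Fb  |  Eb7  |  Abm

i - V7/VI - VI - iv65 - V7 - i

Abm: root Ab is the tonic; minor triad there is i.
Cb7: a dominant seventh chord on Cb, the applied dominant of VI → V7/VI.
Fb has root Fb, degree 6 in Ab minor, so VI.
Dbm7/Fb: minor seventh chord on Db = scale degree 4 → iv65.
Eb7 has root Eb, degree 5 in Ab minor, so V7.
Abm: minor triad on Ab = scale degree 1 → i.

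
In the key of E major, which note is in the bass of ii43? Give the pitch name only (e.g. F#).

C#

ii in E major has root F#; the chord is F#-A-C#-E.
The figure 43 means second inversion — the fifth is in the bass.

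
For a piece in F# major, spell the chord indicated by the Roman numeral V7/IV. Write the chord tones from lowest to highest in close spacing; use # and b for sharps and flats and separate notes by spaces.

F# A# C# E

The slash means an applied dominant: we want the dominant of IV. In F# major, IV is B major, and its dominant is built on F#.
Building a dominant seventh chord on F# gives F#-A#-C#-E.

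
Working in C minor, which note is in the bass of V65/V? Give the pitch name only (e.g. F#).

F#

The applied chord V65/V is rooted on D: D-F#-A-C.
The figure 65 means first inversion — the third is in the bass.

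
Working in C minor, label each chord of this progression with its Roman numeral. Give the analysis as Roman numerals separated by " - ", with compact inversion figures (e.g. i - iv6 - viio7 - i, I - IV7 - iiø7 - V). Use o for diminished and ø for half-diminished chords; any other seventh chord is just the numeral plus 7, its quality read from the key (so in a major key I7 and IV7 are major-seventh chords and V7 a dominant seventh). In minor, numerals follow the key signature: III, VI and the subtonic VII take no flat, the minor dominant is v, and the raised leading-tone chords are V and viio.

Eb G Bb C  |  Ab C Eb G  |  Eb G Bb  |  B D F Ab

Eb-G-Bb-C: minor seventh chord on C = scale degree 1 → i65.
Ab-C-Eb-G has root Ab, degree 6 in C minor, so VI7.
Eb-G-Bb: major triad on Eb = scale degree 3 → III.
B-D-F-Ab: fully diminished seventh chord on B = scale degree 7 → viio7.

i65 - VI7 - III - viio7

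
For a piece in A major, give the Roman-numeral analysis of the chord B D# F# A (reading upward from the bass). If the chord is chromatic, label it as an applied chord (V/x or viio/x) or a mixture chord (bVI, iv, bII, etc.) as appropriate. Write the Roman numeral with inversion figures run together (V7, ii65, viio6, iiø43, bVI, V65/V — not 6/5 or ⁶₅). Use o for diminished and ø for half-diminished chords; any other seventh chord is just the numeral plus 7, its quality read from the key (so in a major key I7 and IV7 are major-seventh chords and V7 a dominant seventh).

Stacked in thirds the chord is B-D#-F#-A: a dominant seventh chord on B.
B is not a diatonic chord root with this quality in A major, but it lies a perfect fifth above E (V), so the chord functions as an applied dominant of V.

V7/V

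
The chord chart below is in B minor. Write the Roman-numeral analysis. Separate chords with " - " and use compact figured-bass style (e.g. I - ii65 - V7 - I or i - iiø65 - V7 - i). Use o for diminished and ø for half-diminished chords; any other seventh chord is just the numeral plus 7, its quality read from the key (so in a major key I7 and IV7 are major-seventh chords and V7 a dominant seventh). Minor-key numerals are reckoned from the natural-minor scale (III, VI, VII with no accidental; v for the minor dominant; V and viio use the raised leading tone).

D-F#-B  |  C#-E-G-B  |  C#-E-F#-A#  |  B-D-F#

i6 - iiø7 - V43 - i

D-F#-B has root B, degree 1 in B minor, so i6.
C#-E-G-B: root C# is the supertonic; half-diminished seventh chord there is iiø7.
C#-E-F#-A# has root F#, degree 5 in B minor, so V43.
B-D-F#: minor triad on B = scale degree 1 → i.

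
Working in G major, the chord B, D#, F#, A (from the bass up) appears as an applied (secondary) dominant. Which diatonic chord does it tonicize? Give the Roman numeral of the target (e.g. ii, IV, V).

vi

The chord is a dominant seventh chord on B.
A dominant resolves down a perfect fifth: B → E. In G major, E is scale degree 6, i.e. vi.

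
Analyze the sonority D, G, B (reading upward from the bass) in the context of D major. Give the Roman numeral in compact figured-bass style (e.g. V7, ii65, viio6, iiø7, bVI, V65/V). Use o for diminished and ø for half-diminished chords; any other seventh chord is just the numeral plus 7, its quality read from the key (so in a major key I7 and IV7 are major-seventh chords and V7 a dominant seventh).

Stacked in thirds the chord is G-B-D: a major triad on G.
In D major, G is the subdominant; the diatonic major triad there is IV.
With D in the bass the chord is in second inversion, so the figured bass is 64.

IV64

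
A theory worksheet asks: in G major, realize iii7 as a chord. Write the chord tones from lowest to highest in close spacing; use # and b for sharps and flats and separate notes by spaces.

In G major, the third degree is B, and the diatonic chord built there is a minor seventh chord.
Stacking thirds from B gives B-D-F#-A.

B D F# A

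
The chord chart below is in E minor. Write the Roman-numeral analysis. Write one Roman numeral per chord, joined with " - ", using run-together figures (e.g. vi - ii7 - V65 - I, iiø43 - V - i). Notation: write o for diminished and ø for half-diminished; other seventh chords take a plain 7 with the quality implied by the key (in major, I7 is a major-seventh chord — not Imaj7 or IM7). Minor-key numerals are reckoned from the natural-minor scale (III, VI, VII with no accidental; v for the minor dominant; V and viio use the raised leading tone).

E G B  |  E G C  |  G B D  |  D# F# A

i - VI6 - III - viio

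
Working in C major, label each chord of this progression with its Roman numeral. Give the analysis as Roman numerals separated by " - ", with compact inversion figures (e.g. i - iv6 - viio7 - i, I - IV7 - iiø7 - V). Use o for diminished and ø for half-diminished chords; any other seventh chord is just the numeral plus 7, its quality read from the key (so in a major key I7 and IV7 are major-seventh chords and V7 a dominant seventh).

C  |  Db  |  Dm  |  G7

I - bII - ii - V7

C: major triad on C = scale degree 1 → I.
Db is non-diatonic — a major triad on the lowered supertonic (Db): the Neapolitan chord, bII.
Dm: minor triad on D = scale degree 2 → ii.
G7 has root G, degree 5 in C major, so V7.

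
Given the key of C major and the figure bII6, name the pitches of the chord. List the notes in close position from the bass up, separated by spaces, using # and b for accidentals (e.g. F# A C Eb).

F Ab Db

Scale degree 2 in C major is D; lowering it a half step gives Db. bII6 is the Neapolitan sixth — a major triad on the lowered second degree, here in its customary first inversion.
So the chord is Db-F-Ab, a major triad.
The figured bass 6 indicates first inversion, placing the third (F) in the bass: F-Ab-Db.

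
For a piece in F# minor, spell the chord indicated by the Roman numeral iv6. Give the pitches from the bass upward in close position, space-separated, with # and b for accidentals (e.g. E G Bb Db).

D F# B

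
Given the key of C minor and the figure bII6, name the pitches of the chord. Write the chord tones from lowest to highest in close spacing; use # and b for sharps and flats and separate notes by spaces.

F Ab Db

Scale degree 2 in C minor is D; lowering it a half step gives Db. bII6 is the Neapolitan sixth — a major triad on the lowered second degree, here in its customary first inversion.
So the chord is Db-F-Ab.
The figured bass 6 indicates first inversion, placing the third (F) in the bass: F-Ab-Db.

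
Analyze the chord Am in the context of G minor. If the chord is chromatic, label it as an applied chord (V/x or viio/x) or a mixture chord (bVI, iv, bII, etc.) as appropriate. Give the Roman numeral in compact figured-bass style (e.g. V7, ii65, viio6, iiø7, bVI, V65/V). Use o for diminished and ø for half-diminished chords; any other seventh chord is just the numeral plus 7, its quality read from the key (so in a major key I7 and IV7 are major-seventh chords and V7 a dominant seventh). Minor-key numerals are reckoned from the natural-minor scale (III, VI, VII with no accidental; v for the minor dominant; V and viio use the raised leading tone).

ii

Stacked in thirds the chord is A-C-E: a minor triad on A.
A is the second degree of G minor. This is the minor supertonic, borrowed from the parallel major (the Dorian ii).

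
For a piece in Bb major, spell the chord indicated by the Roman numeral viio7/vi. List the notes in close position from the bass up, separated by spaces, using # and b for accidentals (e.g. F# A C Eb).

The slash marks an applied leading-tone chord: viio of vi. In Bb major, vi is G, so the leading tone to it is F#, a half step below.
Building a fully diminished seventh chord on F# gives F#-A-C-Eb.

F# A C Eb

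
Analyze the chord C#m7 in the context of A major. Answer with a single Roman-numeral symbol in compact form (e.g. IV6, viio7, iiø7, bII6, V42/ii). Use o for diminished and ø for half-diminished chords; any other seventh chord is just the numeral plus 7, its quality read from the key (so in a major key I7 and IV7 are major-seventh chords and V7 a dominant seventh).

iii7

The pitches C#-E-G#-B form a minor seventh chord rooted on C#.
In A major, C# is the mediant; the diatonic minor seventh chord there is iii7.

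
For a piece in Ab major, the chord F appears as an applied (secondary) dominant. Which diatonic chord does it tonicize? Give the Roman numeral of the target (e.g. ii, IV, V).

ii

The chord is a major triad on F.
A dominant resolves down a perfect fifth: F → Bb. In Ab major, Bb is scale degree 2, i.e. ii.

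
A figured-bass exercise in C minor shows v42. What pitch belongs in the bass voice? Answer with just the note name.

v in C minor has root G; the chord is G-Bb-D-F.
The figure 42 means third inversion — the seventh is in the bass.

F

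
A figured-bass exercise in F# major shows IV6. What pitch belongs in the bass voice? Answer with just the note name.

IV in F# major has root B; the chord is B-D#-F#.
The figure 6 means first inversion — the third is in the bass.

D#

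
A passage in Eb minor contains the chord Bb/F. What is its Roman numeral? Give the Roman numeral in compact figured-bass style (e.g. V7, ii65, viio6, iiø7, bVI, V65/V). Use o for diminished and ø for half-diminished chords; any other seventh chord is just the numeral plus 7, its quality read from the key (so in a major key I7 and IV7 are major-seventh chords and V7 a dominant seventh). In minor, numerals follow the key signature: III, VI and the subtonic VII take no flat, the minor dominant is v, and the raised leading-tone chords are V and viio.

Stacked in thirds the chord is Bb-D-F: a major triad on Bb.
In Eb minor, Bb is the dominant; the diatonic major triad there is V.
With F in the bass the chord is in second inversion, so the figured bass is 64.

V64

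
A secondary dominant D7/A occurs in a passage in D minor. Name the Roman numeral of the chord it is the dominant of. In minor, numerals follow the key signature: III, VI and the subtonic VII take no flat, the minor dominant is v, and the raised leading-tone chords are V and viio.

iv

The chord is a dominant seventh chord on D.
A dominant resolves down a perfect fifth: D → G. In D minor, G is scale degree 4, i.e. iv.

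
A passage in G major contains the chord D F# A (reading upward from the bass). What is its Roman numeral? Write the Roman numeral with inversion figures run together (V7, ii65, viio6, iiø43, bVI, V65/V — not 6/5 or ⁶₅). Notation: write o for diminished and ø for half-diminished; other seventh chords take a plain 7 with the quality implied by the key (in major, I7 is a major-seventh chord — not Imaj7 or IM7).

Stacked in thirds the chord is D-F#-A: a major triad on D.
In G major, D is the dominant; the diatonic major triad there is V.

V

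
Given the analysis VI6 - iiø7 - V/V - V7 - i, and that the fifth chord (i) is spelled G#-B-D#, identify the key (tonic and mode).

i is given as G#-B-D# — a minor triad with root G#.
If G# is scale degree 1 and the mode makes that degree carry a minor triad, the tonic is G# and the mode is minor.

G# minor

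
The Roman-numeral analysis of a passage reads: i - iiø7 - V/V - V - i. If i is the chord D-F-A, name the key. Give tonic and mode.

The chord Dm is a minor triad rooted on D; its label is i.
If D is scale degree 1 and the mode makes that degree carry a minor triad, the tonic is D and the mode is minor.

D minor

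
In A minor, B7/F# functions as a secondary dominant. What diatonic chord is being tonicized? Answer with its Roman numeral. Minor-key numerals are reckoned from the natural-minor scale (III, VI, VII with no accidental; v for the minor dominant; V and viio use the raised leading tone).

V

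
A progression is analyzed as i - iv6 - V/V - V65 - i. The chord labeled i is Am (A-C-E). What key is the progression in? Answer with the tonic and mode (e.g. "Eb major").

The chord Am is a minor triad rooted on A; its label is i.
If A is scale degree 1 and the mode makes that degree carry a minor triad, the tonic is A and the mode is minor.

A minor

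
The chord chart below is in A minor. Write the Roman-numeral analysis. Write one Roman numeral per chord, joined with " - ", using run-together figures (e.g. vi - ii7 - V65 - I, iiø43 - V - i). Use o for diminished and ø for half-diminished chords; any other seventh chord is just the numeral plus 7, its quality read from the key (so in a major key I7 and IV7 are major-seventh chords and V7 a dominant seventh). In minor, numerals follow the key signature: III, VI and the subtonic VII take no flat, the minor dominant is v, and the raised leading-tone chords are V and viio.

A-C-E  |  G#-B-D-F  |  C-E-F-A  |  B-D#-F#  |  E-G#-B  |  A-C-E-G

i - viio7 - VI43 - V/V - V - i7

A-C-E: root A is the tonic; minor triad there is i.
G#-B-D-F: root G# is the leading tone; fully diminished seventh chord there is viio7.
C-E-F-A: major seventh chord on F = scale degree 6 → VI43.
B-D#-F#: a major triad on B, the applied dominant of V → V/V.
E-G#-B: root E is the dominant; major triad there is V.
A-C-E-G: root A is the tonic; minor seventh chord there is i7.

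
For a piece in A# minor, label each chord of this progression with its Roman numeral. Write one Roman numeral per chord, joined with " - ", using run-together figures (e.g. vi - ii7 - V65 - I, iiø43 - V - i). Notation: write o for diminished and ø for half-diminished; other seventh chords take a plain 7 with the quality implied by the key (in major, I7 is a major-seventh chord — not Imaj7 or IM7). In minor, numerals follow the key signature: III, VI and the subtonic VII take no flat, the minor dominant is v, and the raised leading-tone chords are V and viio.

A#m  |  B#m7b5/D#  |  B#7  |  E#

i - iiø65 - V7/V - V

A#m: minor triad on A# = scale degree 1 → i.
B#m7b5/D#: half-diminished seventh chord on B# = scale degree 2 → iiø65.
B#7: chromatic; B# is V of V, so V7/V.
E#: major triad on E# = scale degree 5 → V.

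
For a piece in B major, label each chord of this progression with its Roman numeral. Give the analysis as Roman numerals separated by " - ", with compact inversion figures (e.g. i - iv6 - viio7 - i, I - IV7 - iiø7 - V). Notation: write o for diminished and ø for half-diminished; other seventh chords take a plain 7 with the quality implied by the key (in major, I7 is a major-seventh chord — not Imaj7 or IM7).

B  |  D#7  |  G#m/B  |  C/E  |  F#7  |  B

B: major triad on B = scale degree 1 → I.
D#7: a dominant seventh chord on D#, the applied dominant of vi → V7/vi.
G#m/B: minor triad on G# = scale degree 6 → vi6.
C/E: major triad on C — chromatic; C is the lowered second degree, so this is the Neapolitan sixth, bII6 (third, E, in the bass — hence the 6).
F#7: dominant seventh chord on F# = scale degree 5 → V7.
B: major triad on B = scale degree 1 → I.

I - V7/vi - vi6 - bII6 - V7 - I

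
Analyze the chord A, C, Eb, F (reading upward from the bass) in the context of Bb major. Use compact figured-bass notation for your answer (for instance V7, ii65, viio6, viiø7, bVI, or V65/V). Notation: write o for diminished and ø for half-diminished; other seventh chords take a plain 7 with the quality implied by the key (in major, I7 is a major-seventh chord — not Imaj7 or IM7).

V65

Stacked in thirds the chord is F-A-C-Eb: a dominant seventh chord on F.
F is scale degree 5 in Bb major, and a dominant seventh chord on that degree is written V7.
With A in the bass the chord is in first inversion, so the figured bass is 65.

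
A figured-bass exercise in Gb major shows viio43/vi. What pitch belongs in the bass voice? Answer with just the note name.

Ab

The applied chord viio43/vi is rooted on D: D-F-Ab-Cb.
The figure 43 means second inversion — the fifth is in the bass.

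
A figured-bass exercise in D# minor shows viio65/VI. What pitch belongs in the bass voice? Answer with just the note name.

C#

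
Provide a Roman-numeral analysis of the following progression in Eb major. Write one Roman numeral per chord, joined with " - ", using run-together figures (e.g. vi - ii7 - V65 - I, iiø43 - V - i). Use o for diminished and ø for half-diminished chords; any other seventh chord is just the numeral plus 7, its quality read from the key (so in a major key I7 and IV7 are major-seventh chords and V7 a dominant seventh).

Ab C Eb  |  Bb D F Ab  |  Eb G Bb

IV - V7 - I

Ab-C-Eb: major triad on Ab = scale degree 4 → IV.
Bb-D-F-Ab has root Bb, degree 5 in Eb major, so V7.
Eb-G-Bb has root Eb, degree 1 in Eb major, so I.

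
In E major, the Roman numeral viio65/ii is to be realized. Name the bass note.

G#

The applied chord viio65/ii is rooted on E#: E#-G#-B-D.
The figure 65 means first inversion — the third is in the bass.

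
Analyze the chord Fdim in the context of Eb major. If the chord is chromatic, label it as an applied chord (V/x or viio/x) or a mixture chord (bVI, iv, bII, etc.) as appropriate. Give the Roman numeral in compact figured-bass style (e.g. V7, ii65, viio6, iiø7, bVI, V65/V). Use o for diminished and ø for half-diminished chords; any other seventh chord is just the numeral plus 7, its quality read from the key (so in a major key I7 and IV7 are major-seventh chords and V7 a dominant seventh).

iio

Stacked in thirds the chord is F-Ab-Cb: a diminished triad on F.
F is the second degree of Eb major. This is the diminished supertonic triad, borrowed from the parallel minor.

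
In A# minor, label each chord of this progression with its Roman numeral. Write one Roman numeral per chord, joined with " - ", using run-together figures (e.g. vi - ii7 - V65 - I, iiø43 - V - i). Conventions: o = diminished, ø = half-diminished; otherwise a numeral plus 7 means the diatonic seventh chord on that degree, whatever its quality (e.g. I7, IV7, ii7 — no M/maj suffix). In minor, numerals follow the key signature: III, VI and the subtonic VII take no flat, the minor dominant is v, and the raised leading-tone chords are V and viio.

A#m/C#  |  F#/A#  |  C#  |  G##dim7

i6 - VI6 - III - viio7

A#m/C# has root A#, degree 1 in A# minor, so i6.
F#/A# has root F#, degree 6 in A# minor, so VI6.
C#: root C# is the mediant; major triad there is III.
G##dim7: root G## is the leading tone; fully diminished seventh chord there is viio7.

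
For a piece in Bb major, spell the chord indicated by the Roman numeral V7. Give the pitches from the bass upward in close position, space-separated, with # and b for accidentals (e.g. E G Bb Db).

In Bb major, the dominant is F, and the diatonic chord built there is a dominant seventh chord.
Stacking thirds from F gives F-A-C-Eb.

F A C Eb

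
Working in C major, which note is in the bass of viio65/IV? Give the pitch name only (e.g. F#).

G

The applied chord viio65/IV is rooted on E: E-G-Bb-Db.
The figure 65 means first inversion — the third is in the bass.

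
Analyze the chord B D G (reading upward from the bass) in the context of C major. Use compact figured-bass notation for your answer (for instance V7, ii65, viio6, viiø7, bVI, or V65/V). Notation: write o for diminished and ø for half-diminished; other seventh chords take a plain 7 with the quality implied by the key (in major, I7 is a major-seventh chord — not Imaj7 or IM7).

Stacked in thirds the chord is G-B-D: a major triad on G.
In C major, G is the dominant; the diatonic major triad there is V.
With B in the bass the chord is in first inversion, so the figured bass is 6.

V6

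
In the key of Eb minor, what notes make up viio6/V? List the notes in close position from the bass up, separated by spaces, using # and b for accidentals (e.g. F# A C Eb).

viio6/V is a secondary leading-tone chord. The target V is Bb in Eb minor; the applied chord is rooted a semitone below, on A.
Building a diminished triad on A gives A-C-Eb.
The figured bass 6 indicates first inversion, placing the third (C) in the bass: C-Eb-A.

C Eb A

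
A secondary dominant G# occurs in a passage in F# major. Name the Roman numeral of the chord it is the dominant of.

V

The chord is a major triad on G#.
A dominant resolves down a perfect fifth: G# → C#. In F# major, C# is scale degree 5, i.e. V.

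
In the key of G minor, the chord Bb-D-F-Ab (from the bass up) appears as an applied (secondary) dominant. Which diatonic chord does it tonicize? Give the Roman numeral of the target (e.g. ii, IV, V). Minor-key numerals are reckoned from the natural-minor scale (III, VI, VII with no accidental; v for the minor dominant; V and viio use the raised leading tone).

VI

The chord is a dominant seventh chord on Bb.
A dominant resolves down a perfect fifth: Bb → Eb. In G minor, Eb is scale degree 6, i.e. VI.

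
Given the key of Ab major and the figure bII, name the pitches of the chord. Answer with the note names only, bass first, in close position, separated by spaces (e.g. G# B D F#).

Bbb Db Fb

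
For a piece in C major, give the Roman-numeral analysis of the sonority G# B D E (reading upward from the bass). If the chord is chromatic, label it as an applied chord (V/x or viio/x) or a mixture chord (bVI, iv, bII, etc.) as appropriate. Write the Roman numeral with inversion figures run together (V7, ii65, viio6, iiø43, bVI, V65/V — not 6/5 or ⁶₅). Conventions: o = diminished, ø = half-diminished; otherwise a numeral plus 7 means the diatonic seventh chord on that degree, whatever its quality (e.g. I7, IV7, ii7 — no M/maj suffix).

V65/vi

The pitches E-G#-B-D form a dominant seventh chord rooted on E.
E is not a diatonic chord root with this quality in C major, but it lies a perfect fifth above A (vi), so the chord functions as an applied dominant of vi.
With G# in the bass the chord is in first inversion, so the figured bass is 65.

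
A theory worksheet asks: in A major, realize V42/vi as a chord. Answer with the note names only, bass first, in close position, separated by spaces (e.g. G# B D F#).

The slash means an applied dominant: we want the dominant of vi. In A major, vi is F# minor, and its dominant is built on C#.
Building a dominant seventh chord on C# gives C#-E#-G#-B.
The figured bass 42 indicates third inversion, placing the seventh (B) in the bass: B-C#-E#-G#.

B C# E# G#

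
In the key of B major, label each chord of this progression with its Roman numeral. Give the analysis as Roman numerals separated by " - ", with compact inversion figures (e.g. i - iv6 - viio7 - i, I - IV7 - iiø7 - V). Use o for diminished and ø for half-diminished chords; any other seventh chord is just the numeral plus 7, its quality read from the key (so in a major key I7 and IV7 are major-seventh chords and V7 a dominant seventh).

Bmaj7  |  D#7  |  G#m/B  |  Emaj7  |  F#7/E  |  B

I7 - V7/vi - vi6 - IV7 - V42 - I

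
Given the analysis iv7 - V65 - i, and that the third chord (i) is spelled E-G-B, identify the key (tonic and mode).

The chord Em is a minor triad rooted on E; its label is i.
If E is scale degree 1 and the mode makes that degree carry a minor triad, the tonic is E and the mode is minor.

E minor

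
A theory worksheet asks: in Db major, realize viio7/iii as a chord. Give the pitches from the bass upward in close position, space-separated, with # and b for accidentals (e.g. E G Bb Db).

E G Bb Db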